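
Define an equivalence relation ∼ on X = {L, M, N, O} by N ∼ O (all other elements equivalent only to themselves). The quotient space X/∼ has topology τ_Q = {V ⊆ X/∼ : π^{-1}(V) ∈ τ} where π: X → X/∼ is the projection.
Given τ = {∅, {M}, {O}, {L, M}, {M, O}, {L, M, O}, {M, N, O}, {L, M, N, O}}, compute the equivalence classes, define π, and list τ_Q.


X/∼ = {[L], [M], [N=O]}; |τ_Q| = 5.

Equivalence classes: [L], [M], [N=O].
Quotient map π: X → X/∼ sends L ↦ [L], M ↦ [M], N ↦ [N=O], O ↦ [N=O].
For each subset V ⊆ X/∼, compute π^{-1}(V) ⊆ X and check whether π^{-1}(V) ∈ τ. V is open in τ_Q iff π^{-1}(V) ∈ τ.
  V = {}: π^{-1}(V) = ∅ ∈ τ ✓.
  V = {[L]}: π^{-1}(V) = {L} ∉ τ ✗.
  V = {[M]}: π^{-1}(V) = {M} ∈ τ ✓.
  V = {[L], [M]}: π^{-1}(V) = {L, M} ∈ τ ✓.
  V = {[N=O]}: π^{-1}(V) = {N, O} ∉ τ ✗.
  V = {[L], [N=O]}: π^{-1}(V) = {L, N, O} ∉ τ ✗.
  V = {[M], [N=O]}: π^{-1}(V) = {M, N, O} ∈ τ ✓.
  V = {[L], [M], [N=O]}: π^{-1}(V) = {L, M, N, O} ∈ τ ✓.
Open sets in the quotient: τ_Q = {{}, {[M]}, {[L], [M]}, {[M], [N=O]}, {[L], [M], [N=O]}} (5 elements).


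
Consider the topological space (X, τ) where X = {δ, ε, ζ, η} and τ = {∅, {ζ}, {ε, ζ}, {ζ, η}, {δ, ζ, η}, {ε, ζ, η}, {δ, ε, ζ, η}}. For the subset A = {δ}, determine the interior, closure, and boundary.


int(A) = ∅, cl(A) = {δ}, ∂A = {δ}.

Closed sets in (X, τ) are complements of opens:
  closed(X, τ) = {∅, {δ}, {ε}, {δ, ε}, {δ, η}, {δ, ε, η}, {δ, ε, ζ, η}}.
int(A) = ⋃ {U ∈ τ : U ⊆ A}. Opens contained in A: ∅.
Taking the union of these: int(A) = ∅.
cl(A) = ⋂ {C closed : A ⊆ C}. Closed sets containing A: {δ}, {δ, ε}, {δ, η}, {δ, ε, η}, {δ, ε, ζ, η}.
Intersecting these: cl(A) = {δ}.
∂A = cl(A) ∖ int(A) = {δ} ∖ ∅ = {δ}.


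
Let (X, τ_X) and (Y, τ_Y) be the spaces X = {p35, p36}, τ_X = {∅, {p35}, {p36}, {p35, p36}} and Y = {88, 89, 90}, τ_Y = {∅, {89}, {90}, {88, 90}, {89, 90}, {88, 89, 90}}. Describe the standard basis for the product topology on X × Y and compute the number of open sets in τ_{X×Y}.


Basis B = {∅ × ∅, {p35} × {89}, {p35} × {90}, {p36} × {89}, {p36} × {90}, {p35} × {88, 90}, {p35} × {89, 90}, {p35, p36} × {89}, {p35, p36} × {90}, {p36} × {88, 90}, {p36} × {89, 90}, {p35} × {88, 89, 90}, {p36} × {88, 89, 90}, {p35, p36} × {88, 90}, {p35, p36} × {89, 90}, {p35, p36} × {88, 89, 90}}; |τ_{X×Y}| = 36.

Enumerate products U × V with U ∈ τ_X, V ∈ τ_Y (deduplicated):
  ∅ × ∅ = {} (∅)
  {p35} × {89} = {(p35,89)}
  {p35} × {90} = {(p35,90)}
  {p36} × {89} = {(p36,89)}
  {p36} × {90} = {(p36,90)}
  {p35} × {88, 90} = {(p35,88), (p35,90)}
  {p35} × {89, 90} = {(p35,89), (p35,90)}
  {p35, p36} × {89} = {(p35,89), (p36,89)}
  {p35, p36} × {90} = {(p35,90), (p36,90)}
  {p36} × {88, 90} = {(p36,88), (p36,90)}
  {p36} × {89, 90} = {(p36,89), (p36,90)}
  {p35} × {88, 89, 90} = {(p35,88), (p35,89), (p35,90)}
  {p36} × {88, 89, 90} = {(p36,88), (p36,89), (p36,90)}
  {p35, p36} × {88, 90} = {(p35,88), (p35,90), (p36,88), (p36,90)}
  {p35, p36} × {89, 90} = {(p35,89), (p35,90), (p36,89), (p36,90)}
  {p35, p36} × {88, 89, 90} = {(p35,88), (p35,89), (p35,90), (p36,88), (p36,89), (p36,90)}
These 16 distinct sets form the basis B.
Close under arbitrary unions to get τ_{X×Y}; counting gives |τ_{X×Y}| = 36.


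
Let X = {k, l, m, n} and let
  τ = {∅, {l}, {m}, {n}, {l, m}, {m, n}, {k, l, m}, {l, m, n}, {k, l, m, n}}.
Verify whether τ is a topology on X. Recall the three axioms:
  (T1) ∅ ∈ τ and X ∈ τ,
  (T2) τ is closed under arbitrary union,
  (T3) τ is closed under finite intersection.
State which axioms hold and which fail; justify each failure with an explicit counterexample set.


τ is NOT a topology on X.

Axiom (T1): ∅ ∈ τ? Yes; X ∈ τ? Yes.
Axiom (T2/T3): check pairwise unions and intersections of members of τ.
Counterexample for (T2): {l} ∪ {n} = {l, n} ∉ τ. Therefore τ is NOT a topology.


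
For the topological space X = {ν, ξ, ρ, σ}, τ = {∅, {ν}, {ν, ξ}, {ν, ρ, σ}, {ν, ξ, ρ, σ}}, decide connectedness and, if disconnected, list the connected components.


(X, τ) is connected.

Find clopen sets (U ∈ τ with X ∖ U ∈ τ):
  U = ∅, X ∖ U = {ν, ξ, ρ, σ} — both open, so U is clopen.
  U = {ν, ξ, ρ, σ}, X ∖ U = ∅ — both open, so U is clopen.
Only trivial clopens (∅ and X) exist, so (X, τ) is connected.
Compute connected components by grouping points that agree on all clopens:
  component: {ν, ξ, ρ, σ}


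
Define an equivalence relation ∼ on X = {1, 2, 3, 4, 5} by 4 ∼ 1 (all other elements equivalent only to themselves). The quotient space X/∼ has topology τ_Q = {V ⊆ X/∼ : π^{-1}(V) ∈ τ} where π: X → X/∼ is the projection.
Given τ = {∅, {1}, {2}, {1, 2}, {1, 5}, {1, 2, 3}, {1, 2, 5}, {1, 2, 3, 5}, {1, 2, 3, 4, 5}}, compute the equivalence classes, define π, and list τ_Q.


X/∼ = {[1=4], [2], [3], [5]}; |τ_Q| = 3.

Equivalence classes: [1=4], [2], [3], [5].
Quotient map π: X → X/∼ sends 1 ↦ [1=4], 2 ↦ [2], 3 ↦ [3], 4 ↦ [1=4], 5 ↦ [5].
For each subset V ⊆ X/∼, compute π^{-1}(V) ⊆ X and check whether π^{-1}(V) ∈ τ. V is open in τ_Q iff π^{-1}(V) ∈ τ.
  V = {}: π^{-1}(V) = ∅ ∈ τ ✓.
  V = {[1=4]}: π^{-1}(V) = {1, 4} ∉ τ ✗.
  V = {[2]}: π^{-1}(V) = {2} ∈ τ ✓.
  V = {[1=4], [2]}: π^{-1}(V) = {1, 2, 4} ∉ τ ✗.
  V = {[3]}: π^{-1}(V) = {3} ∉ τ ✗.
  V = {[1=4], [3]}: π^{-1}(V) = {1, 3, 4} ∉ τ ✗.
  V = {[2], [3]}: π^{-1}(V) = {2, 3} ∉ τ ✗.
  V = {[1=4], [2], [3]}: π^{-1}(V) = {1, 2, 3, 4} ∉ τ ✗.
  V = {[5]}: π^{-1}(V) = {5} ∉ τ ✗.
  V = {[1=4], [5]}: π^{-1}(V) = {1, 4, 5} ∉ τ ✗.
  V = {[2], [5]}: π^{-1}(V) = {2, 5} ∉ τ ✗.
  V = {[1=4], [2], [5]}: π^{-1}(V) = {1, 2, 4, 5} ∉ τ ✗.
  V = {[3], [5]}: π^{-1}(V) = {3, 5} ∉ τ ✗.
  V = {[1=4], [3], [5]}: π^{-1}(V) = {1, 3, 4, 5} ∉ τ ✗.
  V = {[2], [3], [5]}: π^{-1}(V) = {2, 3, 5} ∉ τ ✗.
  V = {[1=4], [2], [3], [5]}: π^{-1}(V) = {1, 2, 3, 4, 5} ∈ τ ✓.
Open sets in the quotient: τ_Q = {{}, {[2]}, {[1=4], [2], [3], [5]}} (3 elements).


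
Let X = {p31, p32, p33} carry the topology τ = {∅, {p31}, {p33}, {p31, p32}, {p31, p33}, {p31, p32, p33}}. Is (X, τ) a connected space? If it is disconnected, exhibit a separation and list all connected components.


(X, τ) is disconnected; components = [{p33}, {p31, p32}].

Find clopen sets (U ∈ τ with X ∖ U ∈ τ):
  U = ∅, X ∖ U = {p31, p32, p33} — both open, so U is clopen.
  U = {p33}, X ∖ U = {p31, p32} — both open, so U is clopen.
  U = {p31, p32}, X ∖ U = {p33} — both open, so U is clopen.
  U = {p31, p32, p33}, X ∖ U = ∅ — both open, so U is clopen.
Nontrivial clopen(s) exist: e.g. {p33}. So (X, τ) is disconnected.
Compute connected components by grouping points that agree on all clopens:
  component: {p33}
  component: {p31, p32}


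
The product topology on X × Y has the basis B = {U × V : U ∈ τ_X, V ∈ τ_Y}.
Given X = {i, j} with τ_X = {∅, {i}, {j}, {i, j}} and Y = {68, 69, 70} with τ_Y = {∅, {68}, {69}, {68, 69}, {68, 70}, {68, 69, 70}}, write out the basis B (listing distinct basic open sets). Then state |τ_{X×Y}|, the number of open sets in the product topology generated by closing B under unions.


Basis B = {∅ × ∅, {i} × {68}, {i} × {69}, {j} × {68}, {j} × {69}, {i} × {68, 69}, {i} × {68, 70}, {i, j} × {68}, {i, j} × {69}, {j} × {68, 69}, {j} × {68, 70}, {i} × {68, 69, 70}, {j} × {68, 69, 70}, {i, j} × {68, 69}, {i, j} × {68, 70}, {i, j} × {68, 69, 70}}; |τ_{X×Y}| = 36.

Enumerate products U × V with U ∈ τ_X, V ∈ τ_Y (deduplicated):
  ∅ × ∅ = {} (∅)
  {i} × {68} = {(i,68)}
  {i} × {69} = {(i,69)}
  {j} × {68} = {(j,68)}
  {j} × {69} = {(j,69)}
  {i} × {68, 69} = {(i,68), (i,69)}
  {i} × {68, 70} = {(i,68), (i,70)}
  {i, j} × {68} = {(i,68), (j,68)}
  {i, j} × {69} = {(i,69), (j,69)}
  {j} × {68, 69} = {(j,68), (j,69)}
  {j} × {68, 70} = {(j,68), (j,70)}
  {i} × {68, 69, 70} = {(i,68), (i,69), (i,70)}
  {j} × {68, 69, 70} = {(j,68), (j,69), (j,70)}
  {i, j} × {68, 69} = {(i,68), (i,69), (j,68), (j,69)}
  {i, j} × {68, 70} = {(i,68), (i,70), (j,68), (j,70)}
  {i, j} × {68, 69, 70} = {(i,68), (i,69), (i,70), (j,68), (j,69), (j,70)}
These 16 distinct sets form the basis B.
Close under arbitrary unions to get τ_{X×Y}; counting gives |τ_{X×Y}| = 36.


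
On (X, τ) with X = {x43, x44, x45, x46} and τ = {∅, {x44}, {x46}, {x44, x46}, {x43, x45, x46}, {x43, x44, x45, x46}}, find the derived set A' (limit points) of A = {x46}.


A' = {x43, x45}

For each x ∈ X, list the open sets U ∈ τ with x ∈ U, then check whether U ∩ (A ∖ {x}) ≠ ∅ for every such U.
  x = x43: opens ∋ x are {x43, x45, x46}, {x43, x44, x45, x46}; each meets A ∖ {x43}, so x IS a limit point.
  x = x44: open {x44} ∋ x has {x44} ∩ (A ∖ {x44}) = ∅, so x is NOT a limit point.
  x = x45: opens ∋ x are {x43, x45, x46}, {x43, x44, x45, x46}; each meets A ∖ {x45}, so x IS a limit point.
  x = x46: open {x46} ∋ x has {x46} ∩ (A ∖ {x46}) = ∅, so x is NOT a limit point.
Collecting: A' = {x43, x45}.


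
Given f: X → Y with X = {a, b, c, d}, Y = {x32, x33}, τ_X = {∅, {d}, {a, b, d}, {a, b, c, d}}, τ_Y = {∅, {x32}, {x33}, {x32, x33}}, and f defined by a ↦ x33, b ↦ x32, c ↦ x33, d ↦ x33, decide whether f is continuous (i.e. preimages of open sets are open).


f is NOT continuous.

Compute f^{-1}(U) for each U ∈ τ_Y:
  U = ∅: f^{-1}(U) = ∅ ∈ τ_X ✓.
  U = {x32}: f^{-1}(U) = {b} ∉ τ_X ✗.
  U = {x33}: f^{-1}(U) = {a, c, d} ∉ τ_X ✗.
  U = {x32, x33}: f^{-1}(U) = {a, b, c, d} ∈ τ_X ✓.
Found U = {x32} with f^{-1}(U) = {b} not in τ_X. Therefore f is NOT continuous.


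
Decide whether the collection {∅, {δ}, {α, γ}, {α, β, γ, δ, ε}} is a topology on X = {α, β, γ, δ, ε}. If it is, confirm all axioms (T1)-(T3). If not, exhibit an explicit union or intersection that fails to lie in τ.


τ is NOT a topology on X.

Axiom (T1): ∅ ∈ τ? Yes; X ∈ τ? Yes.
Axiom (T2/T3): check pairwise unions and intersections of members of τ.
Counterexample for (T2): {δ} ∪ {α, γ} = {α, γ, δ} ∉ τ. Therefore τ is NOT a topology.


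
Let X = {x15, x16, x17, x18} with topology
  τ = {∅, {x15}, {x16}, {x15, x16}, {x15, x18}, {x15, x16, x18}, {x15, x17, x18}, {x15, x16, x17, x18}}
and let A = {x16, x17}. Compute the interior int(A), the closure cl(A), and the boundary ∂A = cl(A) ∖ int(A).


int(A) = {x16}, cl(A) = {x16, x17}, ∂A = {x17}.

Closed sets in (X, τ) are complements of opens:
  closed(X, τ) = {∅, {x16}, {x17}, {x16, x17}, {x17, x18}, {x15, x17, x18}, {x16, x17, x18}, {x15, x16, x17, x18}}.
int(A) = ⋃ {U ∈ τ : U ⊆ A}. Opens contained in A: ∅, {x16}.
Taking the union of these: int(A) = {x16}.
cl(A) = ⋂ {C closed : A ⊆ C}. Closed sets containing A: {x16, x17}, {x16, x17, x18}, {x15, x16, x17, x18}.
Intersecting these: cl(A) = {x16, x17}.
∂A = cl(A) ∖ int(A) = {x16, x17} ∖ {x16} = {x17}.


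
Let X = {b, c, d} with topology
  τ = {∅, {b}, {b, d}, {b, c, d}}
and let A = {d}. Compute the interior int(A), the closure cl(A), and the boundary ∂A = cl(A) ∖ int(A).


int(A) = ∅, cl(A) = {c, d}, ∂A = {c, d}.

Closed sets in (X, τ) are complements of opens:
  closed(X, τ) = {∅, {c}, {c, d}, {b, c, d}}.
int(A) = ⋃ {U ∈ τ : U ⊆ A}. Opens contained in A: ∅.
Taking the union of these: int(A) = ∅.
cl(A) = ⋂ {C closed : A ⊆ C}. Closed sets containing A: {c, d}, {b, c, d}.
Intersecting these: cl(A) = {c, d}.
∂A = cl(A) ∖ int(A) = {c, d} ∖ ∅ = {c, d}.


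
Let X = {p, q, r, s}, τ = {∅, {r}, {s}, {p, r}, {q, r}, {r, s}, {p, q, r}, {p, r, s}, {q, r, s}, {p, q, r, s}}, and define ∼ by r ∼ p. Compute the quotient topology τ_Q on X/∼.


X/∼ = {[p=r], [q], [s]}; |τ_Q| = 6.

Equivalence classes: [p=r], [q], [s].
Quotient map π: X → X/∼ sends p ↦ [p=r], q ↦ [q], r ↦ [p=r], s ↦ [s].
For each subset V ⊆ X/∼, compute π^{-1}(V) ⊆ X and check whether π^{-1}(V) ∈ τ. V is open in τ_Q iff π^{-1}(V) ∈ τ.
  V = {}: π^{-1}(V) = ∅ ∈ τ ✓.
  V = {[p=r]}: π^{-1}(V) = {p, r} ∈ τ ✓.
  V = {[q]}: π^{-1}(V) = {q} ∉ τ ✗.
  V = {[p=r], [q]}: π^{-1}(V) = {p, q, r} ∈ τ ✓.
  V = {[s]}: π^{-1}(V) = {s} ∈ τ ✓.
  V = {[p=r], [s]}: π^{-1}(V) = {p, r, s} ∈ τ ✓.
  V = {[q], [s]}: π^{-1}(V) = {q, s} ∉ τ ✗.
  V = {[p=r], [q], [s]}: π^{-1}(V) = {p, q, r, s} ∈ τ ✓.
Open sets in the quotient: τ_Q = {{}, {[p=r]}, {[p=r], [q]}, {[s]}, {[p=r], [s]}, {[p=r], [q], [s]}} (6 elements).


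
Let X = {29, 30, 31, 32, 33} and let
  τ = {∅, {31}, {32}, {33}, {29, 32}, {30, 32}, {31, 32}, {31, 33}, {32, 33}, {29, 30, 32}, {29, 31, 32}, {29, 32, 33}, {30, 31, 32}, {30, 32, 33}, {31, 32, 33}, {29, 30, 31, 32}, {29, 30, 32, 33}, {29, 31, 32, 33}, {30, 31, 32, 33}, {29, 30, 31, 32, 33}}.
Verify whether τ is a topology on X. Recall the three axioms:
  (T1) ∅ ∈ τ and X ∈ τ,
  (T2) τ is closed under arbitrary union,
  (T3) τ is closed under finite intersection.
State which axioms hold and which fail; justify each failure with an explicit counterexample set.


τ IS a topology on X.

Axiom (T1): ∅ ∈ τ? Yes; X ∈ τ? Yes.
Axiom (T2/T3): check pairwise unions and intersections of members of τ.
All pairwise intersections and unions checked — each lies in τ. Therefore τ satisfies (T1), (T2), (T3): it IS a topology on X.


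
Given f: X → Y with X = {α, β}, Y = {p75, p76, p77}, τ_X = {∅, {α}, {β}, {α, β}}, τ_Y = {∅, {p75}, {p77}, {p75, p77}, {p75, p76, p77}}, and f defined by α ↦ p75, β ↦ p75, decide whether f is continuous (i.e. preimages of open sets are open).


f IS continuous.

Compute f^{-1}(U) for each U ∈ τ_Y:
  U = ∅: f^{-1}(U) = ∅ ∈ τ_X ✓.
  U = {p75}: f^{-1}(U) = {α, β} ∈ τ_X ✓.
  U = {p77}: f^{-1}(U) = ∅ ∈ τ_X ✓.
  U = {p75, p77}: f^{-1}(U) = {α, β} ∈ τ_X ✓.
  U = {p75, p76, p77}: f^{-1}(U) = {α, β} ∈ τ_X ✓.
Every preimage lies in τ_X, so f IS continuous.


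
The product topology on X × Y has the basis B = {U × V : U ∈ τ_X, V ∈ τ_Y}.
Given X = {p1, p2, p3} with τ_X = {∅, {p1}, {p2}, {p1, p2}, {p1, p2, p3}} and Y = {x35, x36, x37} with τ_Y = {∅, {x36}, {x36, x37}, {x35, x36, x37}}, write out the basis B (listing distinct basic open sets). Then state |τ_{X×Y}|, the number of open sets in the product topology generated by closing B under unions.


Basis B = {∅ × ∅, {p1} × {x36}, {p2} × {x36}, {p1} × {x36, x37}, {p1, p2} × {x36}, {p2} × {x36, x37}, {p1} × {x35, x36, x37}, {p1, p2, p3} × {x36}, {p2} × {x35, x36, x37}, {p1, p2} × {x36, x37}, {p1, p2} × {x35, x36, x37}, {p1, p2, p3} × {x36, x37}, {p1, p2, p3} × {x35, x36, x37}}; |τ_{X×Y}| = 30.

Enumerate products U × V with U ∈ τ_X, V ∈ τ_Y (deduplicated):
  ∅ × ∅ = {} (∅)
  {p1} × {x36} = {(p1,x36)}
  {p2} × {x36} = {(p2,x36)}
  {p1} × {x36, x37} = {(p1,x36), (p1,x37)}
  {p1, p2} × {x36} = {(p1,x36), (p2,x36)}
  {p2} × {x36, x37} = {(p2,x36), (p2,x37)}
  {p1} × {x35, x36, x37} = {(p1,x35), (p1,x36), (p1,x37)}
  {p1, p2, p3} × {x36} = {(p1,x36), (p2,x36), (p3,x36)}
  {p2} × {x35, x36, x37} = {(p2,x35), (p2,x36), (p2,x37)}
  {p1, p2} × {x36, x37} = {(p1,x36), (p1,x37), (p2,x36), (p2,x37)}
  {p1, p2} × {x35, x36, x37} = {(p1,x35), (p1,x36), (p1,x37), (p2,x35), (p2,x36), (p2,x37)}
  {p1, p2, p3} × {x36, x37} = {(p1,x36), (p1,x37), (p2,x36), (p2,x37), (p3,x36), (p3,x37)}
  {p1, p2, p3} × {x35, x36, x37} = {(p1,x35), (p1,x36), (p1,x37), (p2,x35), (p2,x36), (p2,x37), (p3,x35), (p3,x36), (p3,x37)}
These 13 distinct sets form the basis B.
Close under arbitrary unions to get τ_{X×Y}; counting gives |τ_{X×Y}| = 30.


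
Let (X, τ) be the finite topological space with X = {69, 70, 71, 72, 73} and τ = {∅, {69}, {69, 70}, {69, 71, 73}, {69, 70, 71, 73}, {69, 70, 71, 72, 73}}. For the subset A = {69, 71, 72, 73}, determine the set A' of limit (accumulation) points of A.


A' = {70, 71, 72, 73}

For each x ∈ X, list the open sets U ∈ τ with x ∈ U, then check whether U ∩ (A ∖ {x}) ≠ ∅ for every such U.
  x = 69: open {69} ∋ x has {69} ∩ (A ∖ {69}) = ∅, so x is NOT a limit point.
  x = 70: opens ∋ x are {69, 70}, {69, 70, 71, 73}, {69, 70, 71, 72, 73}; each meets A ∖ {70}, so x IS a limit point.
  x = 71: opens ∋ x are {69, 71, 73}, {69, 70, 71, 73}, {69, 70, 71, 72, 73}; each meets A ∖ {71}, so x IS a limit point.
  x = 72: opens ∋ x are {69, 70, 71, 72, 73}; each meets A ∖ {72}, so x IS a limit point.
  x = 73: opens ∋ x are {69, 71, 73}, {69, 70, 71, 73}, {69, 70, 71, 72, 73}; each meets A ∖ {73}, so x IS a limit point.
Collecting: A' = {70, 71, 72, 73}.


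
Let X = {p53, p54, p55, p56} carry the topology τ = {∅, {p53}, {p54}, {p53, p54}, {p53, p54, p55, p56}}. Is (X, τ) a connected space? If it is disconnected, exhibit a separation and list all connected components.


(X, τ) is connected.

Find clopen sets (U ∈ τ with X ∖ U ∈ τ):
  U = ∅, X ∖ U = {p53, p54, p55, p56} — both open, so U is clopen.
  U = {p53, p54, p55, p56}, X ∖ U = ∅ — both open, so U is clopen.
Only trivial clopens (∅ and X) exist, so (X, τ) is connected.
Compute connected components by grouping points that agree on all clopens:
  component: {p53, p54, p55, p56}


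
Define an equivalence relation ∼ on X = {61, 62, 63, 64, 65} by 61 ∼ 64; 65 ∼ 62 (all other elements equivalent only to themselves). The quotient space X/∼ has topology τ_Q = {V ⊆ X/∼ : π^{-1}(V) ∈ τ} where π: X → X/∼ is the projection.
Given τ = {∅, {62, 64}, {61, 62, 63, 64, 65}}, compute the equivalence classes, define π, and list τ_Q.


X/∼ = {[61=64], [62=65], [63]}; |τ_Q| = 2.

Equivalence classes: [61=64], [62=65], [63].
Quotient map π: X → X/∼ sends 61 ↦ [61=64], 62 ↦ [62=65], 63 ↦ [63], 64 ↦ [61=64], 65 ↦ [62=65].
For each subset V ⊆ X/∼, compute π^{-1}(V) ⊆ X and check whether π^{-1}(V) ∈ τ. V is open in τ_Q iff π^{-1}(V) ∈ τ.
  V = {}: π^{-1}(V) = ∅ ∈ τ ✓.
  V = {[61=64]}: π^{-1}(V) = {61, 64} ∉ τ ✗.
  V = {[62=65]}: π^{-1}(V) = {62, 65} ∉ τ ✗.
  V = {[61=64], [62=65]}: π^{-1}(V) = {61, 62, 64, 65} ∉ τ ✗.
  V = {[63]}: π^{-1}(V) = {63} ∉ τ ✗.
  V = {[61=64], [63]}: π^{-1}(V) = {61, 63, 64} ∉ τ ✗.
  V = {[62=65], [63]}: π^{-1}(V) = {62, 63, 65} ∉ τ ✗.
  V = {[61=64], [62=65], [63]}: π^{-1}(V) = {61, 62, 63, 64, 65} ∈ τ ✓.
Open sets in the quotient: τ_Q = {{}, {[61=64], [62=65], [63]}} (2 elements).


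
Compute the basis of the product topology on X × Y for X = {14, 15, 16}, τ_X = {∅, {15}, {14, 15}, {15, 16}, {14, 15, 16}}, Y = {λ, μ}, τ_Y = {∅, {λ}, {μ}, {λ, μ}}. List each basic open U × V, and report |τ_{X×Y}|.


Basis B = {∅ × ∅, {15} × {λ}, {15} × {μ}, {14, 15} × {λ}, {14, 15} × {μ}, {15} × {λ, μ}, {15, 16} × {λ}, {15, 16} × {μ}, {14, 15, 16} × {λ}, {14, 15, 16} × {μ}, {14, 15} × {λ, μ}, {15, 16} × {λ, μ}, {14, 15, 16} × {λ, μ}}; |τ_{X×Y}| = 25.

Enumerate products U × V with U ∈ τ_X, V ∈ τ_Y (deduplicated):
  ∅ × ∅ = {} (∅)
  {15} × {λ} = {(15,λ)}
  {15} × {μ} = {(15,μ)}
  {14, 15} × {λ} = {(14,λ), (15,λ)}
  {14, 15} × {μ} = {(14,μ), (15,μ)}
  {15} × {λ, μ} = {(15,λ), (15,μ)}
  {15, 16} × {λ} = {(15,λ), (16,λ)}
  {15, 16} × {μ} = {(15,μ), (16,μ)}
  {14, 15, 16} × {λ} = {(14,λ), (15,λ), (16,λ)}
  {14, 15, 16} × {μ} = {(14,μ), (15,μ), (16,μ)}
  {14, 15} × {λ, μ} = {(14,λ), (14,μ), (15,λ), (15,μ)}
  {15, 16} × {λ, μ} = {(15,λ), (15,μ), (16,λ), (16,μ)}
  {14, 15, 16} × {λ, μ} = {(14,λ), (14,μ), (15,λ), (15,μ), (16,λ), (16,μ)}
These 13 distinct sets form the basis B.
Close under arbitrary unions to get τ_{X×Y}; counting gives |τ_{X×Y}| = 25.


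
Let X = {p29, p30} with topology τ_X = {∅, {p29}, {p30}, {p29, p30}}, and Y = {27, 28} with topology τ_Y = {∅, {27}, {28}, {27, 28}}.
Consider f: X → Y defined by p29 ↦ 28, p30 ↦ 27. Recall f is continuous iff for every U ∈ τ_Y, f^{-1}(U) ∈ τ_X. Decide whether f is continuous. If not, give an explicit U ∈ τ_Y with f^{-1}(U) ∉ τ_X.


f IS continuous.

Compute f^{-1}(U) for each U ∈ τ_Y:
  U = ∅: f^{-1}(U) = ∅ ∈ τ_X ✓.
  U = {27}: f^{-1}(U) = {p30} ∈ τ_X ✓.
  U = {28}: f^{-1}(U) = {p29} ∈ τ_X ✓.
  U = {27, 28}: f^{-1}(U) = {p29, p30} ∈ τ_X ✓.
Every preimage lies in τ_X, so f IS continuous.


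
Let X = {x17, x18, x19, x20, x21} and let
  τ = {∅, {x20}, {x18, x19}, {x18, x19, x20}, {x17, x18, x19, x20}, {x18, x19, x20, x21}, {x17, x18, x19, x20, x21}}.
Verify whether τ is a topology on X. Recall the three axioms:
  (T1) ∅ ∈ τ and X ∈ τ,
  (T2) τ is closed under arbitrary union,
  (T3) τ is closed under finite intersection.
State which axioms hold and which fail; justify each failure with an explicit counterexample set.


τ IS a topology on X.

Axiom (T1): ∅ ∈ τ? Yes; X ∈ τ? Yes.
Axiom (T2/T3): check pairwise unions and intersections of members of τ.
All pairwise intersections and unions checked — each lies in τ. Therefore τ satisfies (T1), (T2), (T3): it IS a topology on X.


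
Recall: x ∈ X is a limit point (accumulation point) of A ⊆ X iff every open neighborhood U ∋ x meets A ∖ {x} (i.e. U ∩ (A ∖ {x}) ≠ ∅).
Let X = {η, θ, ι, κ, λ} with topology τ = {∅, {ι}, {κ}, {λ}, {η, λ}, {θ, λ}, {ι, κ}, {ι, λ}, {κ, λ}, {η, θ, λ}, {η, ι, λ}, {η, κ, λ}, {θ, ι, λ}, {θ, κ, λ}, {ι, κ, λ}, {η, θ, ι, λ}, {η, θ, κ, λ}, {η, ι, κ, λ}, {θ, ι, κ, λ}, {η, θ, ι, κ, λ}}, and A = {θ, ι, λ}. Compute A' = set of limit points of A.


A' = {η, θ}

For each x ∈ X, list the open sets U ∈ τ with x ∈ U, then check whether U ∩ (A ∖ {x}) ≠ ∅ for every such U.
  x = η: opens ∋ x are {η, λ}, {η, θ, λ}, {η, ι, λ}, {η, κ, λ}, {η, θ, ι, λ}, {η, θ, κ, λ}, {η, ι, κ, λ}, {η, θ, ι, κ, λ}; each meets A ∖ {η}, so x IS a limit point.
  x = θ: opens ∋ x are {θ, λ}, {η, θ, λ}, {θ, ι, λ}, {θ, κ, λ}, {η, θ, ι, λ}, {η, θ, κ, λ}, {θ, ι, κ, λ}, {η, θ, ι, κ, λ}; each meets A ∖ {θ}, so x IS a limit point.
  x = ι: open {ι} ∋ x has {ι} ∩ (A ∖ {ι}) = ∅, so x is NOT a limit point.
  x = κ: open {κ} ∋ x has {κ} ∩ (A ∖ {κ}) = ∅, so x is NOT a limit point.
  x = λ: open {λ} ∋ x has {λ} ∩ (A ∖ {λ}) = ∅, so x is NOT a limit point.
Collecting: A' = {η, θ}.


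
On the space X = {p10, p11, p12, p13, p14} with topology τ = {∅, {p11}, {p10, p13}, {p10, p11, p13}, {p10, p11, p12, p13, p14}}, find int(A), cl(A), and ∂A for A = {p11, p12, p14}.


int(A) = {p11}, cl(A) = {p11, p12, p14}, ∂A = {p12, p14}.

Closed sets in (X, τ) are complements of opens:
  closed(X, τ) = {∅, {p12, p14}, {p11, p12, p14}, {p10, p12, p13, p14}, {p10, p11, p12, p13, p14}}.
int(A) = ⋃ {U ∈ τ : U ⊆ A}. Opens contained in A: ∅, {p11}.
Taking the union of these: int(A) = {p11}.
cl(A) = ⋂ {C closed : A ⊆ C}. Closed sets containing A: {p11, p12, p14}, {p10, p11, p12, p13, p14}.
Intersecting these: cl(A) = {p11, p12, p14}.
∂A = cl(A) ∖ int(A) = {p11, p12, p14} ∖ {p11} = {p12, p14}.


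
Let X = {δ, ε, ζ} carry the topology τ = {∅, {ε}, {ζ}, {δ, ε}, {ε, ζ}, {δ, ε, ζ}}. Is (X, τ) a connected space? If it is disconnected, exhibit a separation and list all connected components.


(X, τ) is disconnected; components = [{ζ}, {δ, ε}].

Find clopen sets (U ∈ τ with X ∖ U ∈ τ):
  U = ∅, X ∖ U = {δ, ε, ζ} — both open, so U is clopen.
  U = {ζ}, X ∖ U = {δ, ε} — both open, so U is clopen.
  U = {δ, ε}, X ∖ U = {ζ} — both open, so U is clopen.
  U = {δ, ε, ζ}, X ∖ U = ∅ — both open, so U is clopen.
Nontrivial clopen(s) exist: e.g. {δ, ε}. So (X, τ) is disconnected.
Compute connected components by grouping points that agree on all clopens:
  component: {ζ}
  component: {δ, ε}


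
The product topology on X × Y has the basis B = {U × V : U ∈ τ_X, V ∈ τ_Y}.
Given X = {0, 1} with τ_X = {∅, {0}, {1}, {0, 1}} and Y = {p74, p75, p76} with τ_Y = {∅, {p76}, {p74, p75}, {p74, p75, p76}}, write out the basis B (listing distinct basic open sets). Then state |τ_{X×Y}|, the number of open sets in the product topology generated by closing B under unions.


Basis B = {∅ × ∅, {0} × {p76}, {1} × {p76}, {0} × {p74, p75}, {0, 1} × {p76}, {1} × {p74, p75}, {0} × {p74, p75, p76}, {1} × {p74, p75, p76}, {0, 1} × {p74, p75}, {0, 1} × {p74, p75, p76}}; |τ_{X×Y}| = 16.

Enumerate products U × V with U ∈ τ_X, V ∈ τ_Y (deduplicated):
  ∅ × ∅ = {} (∅)
  {0} × {p76} = {(0,p76)}
  {1} × {p76} = {(1,p76)}
  {0} × {p74, p75} = {(0,p74), (0,p75)}
  {0, 1} × {p76} = {(0,p76), (1,p76)}
  {1} × {p74, p75} = {(1,p74), (1,p75)}
  {0} × {p74, p75, p76} = {(0,p74), (0,p75), (0,p76)}
  {1} × {p74, p75, p76} = {(1,p74), (1,p75), (1,p76)}
  {0, 1} × {p74, p75} = {(0,p74), (0,p75), (1,p74), (1,p75)}
  {0, 1} × {p74, p75, p76} = {(0,p74), (0,p75), (0,p76), (1,p74), (1,p75), (1,p76)}
These 10 distinct sets form the basis B.
Close under arbitrary unions to get τ_{X×Y}; counting gives |τ_{X×Y}| = 16.


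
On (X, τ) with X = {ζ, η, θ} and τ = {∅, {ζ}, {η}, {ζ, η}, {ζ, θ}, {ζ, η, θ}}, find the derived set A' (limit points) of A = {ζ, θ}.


A' = {θ}

For each x ∈ X, list the open sets U ∈ τ with x ∈ U, then check whether U ∩ (A ∖ {x}) ≠ ∅ for every such U.
  x = ζ: open {ζ} ∋ x has {ζ} ∩ (A ∖ {ζ}) = ∅, so x is NOT a limit point.
  x = η: open {η} ∋ x has {η} ∩ (A ∖ {η}) = ∅, so x is NOT a limit point.
  x = θ: opens ∋ x are {ζ, θ}, {ζ, η, θ}; each meets A ∖ {θ}, so x IS a limit point.
Collecting: A' = {θ}.


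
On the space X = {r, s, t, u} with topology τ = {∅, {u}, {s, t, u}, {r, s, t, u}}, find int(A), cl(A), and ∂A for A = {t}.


int(A) = ∅, cl(A) = {r, s, t}, ∂A = {r, s, t}.

Closed sets in (X, τ) are complements of opens:
  closed(X, τ) = {∅, {r}, {r, s, t}, {r, s, t, u}}.
int(A) = ⋃ {U ∈ τ : U ⊆ A}. Opens contained in A: ∅.
Taking the union of these: int(A) = ∅.
cl(A) = ⋂ {C closed : A ⊆ C}. Closed sets containing A: {r, s, t}, {r, s, t, u}.
Intersecting these: cl(A) = {r, s, t}.
∂A = cl(A) ∖ int(A) = {r, s, t} ∖ ∅ = {r, s, t}.


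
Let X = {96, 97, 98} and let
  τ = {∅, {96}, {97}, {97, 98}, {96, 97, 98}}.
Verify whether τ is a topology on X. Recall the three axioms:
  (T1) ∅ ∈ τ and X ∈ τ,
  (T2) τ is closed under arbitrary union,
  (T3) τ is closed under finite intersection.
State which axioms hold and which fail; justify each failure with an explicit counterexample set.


τ is NOT a topology on X.

Axiom (T1): ∅ ∈ τ? Yes; X ∈ τ? Yes.
Axiom (T2/T3): check pairwise unions and intersections of members of τ.
Counterexample for (T2): {96} ∪ {97} = {96, 97} ∉ τ. Therefore τ is NOT a topology.


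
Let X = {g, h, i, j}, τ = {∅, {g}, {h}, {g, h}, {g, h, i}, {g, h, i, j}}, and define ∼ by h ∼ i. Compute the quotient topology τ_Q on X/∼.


X/∼ = {[g], [h=i], [j]}; |τ_Q| = 4.

Equivalence classes: [g], [h=i], [j].
Quotient map π: X → X/∼ sends g ↦ [g], h ↦ [h=i], i ↦ [h=i], j ↦ [j].
For each subset V ⊆ X/∼, compute π^{-1}(V) ⊆ X and check whether π^{-1}(V) ∈ τ. V is open in τ_Q iff π^{-1}(V) ∈ τ.
  V = {}: π^{-1}(V) = ∅ ∈ τ ✓.
  V = {[g]}: π^{-1}(V) = {g} ∈ τ ✓.
  V = {[h=i]}: π^{-1}(V) = {h, i} ∉ τ ✗.
  V = {[g], [h=i]}: π^{-1}(V) = {g, h, i} ∈ τ ✓.
  V = {[j]}: π^{-1}(V) = {j} ∉ τ ✗.
  V = {[g], [j]}: π^{-1}(V) = {g, j} ∉ τ ✗.
  V = {[h=i], [j]}: π^{-1}(V) = {h, i, j} ∉ τ ✗.
  V = {[g], [h=i], [j]}: π^{-1}(V) = {g, h, i, j} ∈ τ ✓.
Open sets in the quotient: τ_Q = {{}, {[g]}, {[g], [h=i]}, {[g], [h=i], [j]}} (4 elements).


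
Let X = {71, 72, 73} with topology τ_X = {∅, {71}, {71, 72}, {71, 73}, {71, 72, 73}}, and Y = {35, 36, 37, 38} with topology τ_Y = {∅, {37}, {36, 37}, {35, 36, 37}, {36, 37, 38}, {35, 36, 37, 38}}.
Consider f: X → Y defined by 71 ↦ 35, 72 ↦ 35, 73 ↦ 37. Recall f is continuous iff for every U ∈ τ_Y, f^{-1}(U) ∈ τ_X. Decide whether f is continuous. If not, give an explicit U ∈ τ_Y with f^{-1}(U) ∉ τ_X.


f is NOT continuous.

Compute f^{-1}(U) for each U ∈ τ_Y:
  U = ∅: f^{-1}(U) = ∅ ∈ τ_X ✓.
  U = {37}: f^{-1}(U) = {73} ∉ τ_X ✗.
  U = {36, 37}: f^{-1}(U) = {73} ∉ τ_X ✗.
  U = {35, 36, 37}: f^{-1}(U) = {71, 72, 73} ∈ τ_X ✓.
  U = {36, 37, 38}: f^{-1}(U) = {73} ∉ τ_X ✗.
  U = {35, 36, 37, 38}: f^{-1}(U) = {71, 72, 73} ∈ τ_X ✓.
Found U = {37} with f^{-1}(U) = {73} not in τ_X. Therefore f is NOT continuous.


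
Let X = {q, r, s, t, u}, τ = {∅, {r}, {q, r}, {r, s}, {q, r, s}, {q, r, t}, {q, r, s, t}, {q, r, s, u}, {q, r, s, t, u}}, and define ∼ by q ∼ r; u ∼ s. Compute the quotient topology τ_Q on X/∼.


X/∼ = {[q=r], [s=u], [t]}; |τ_Q| = 5.

Equivalence classes: [q=r], [s=u], [t].
Quotient map π: X → X/∼ sends q ↦ [q=r], r ↦ [q=r], s ↦ [s=u], t ↦ [t], u ↦ [s=u].
For each subset V ⊆ X/∼, compute π^{-1}(V) ⊆ X and check whether π^{-1}(V) ∈ τ. V is open in τ_Q iff π^{-1}(V) ∈ τ.
  V = {}: π^{-1}(V) = ∅ ∈ τ ✓.
  V = {[q=r]}: π^{-1}(V) = {q, r} ∈ τ ✓.
  V = {[s=u]}: π^{-1}(V) = {s, u} ∉ τ ✗.
  V = {[q=r], [s=u]}: π^{-1}(V) = {q, r, s, u} ∈ τ ✓.
  V = {[t]}: π^{-1}(V) = {t} ∉ τ ✗.
  V = {[q=r], [t]}: π^{-1}(V) = {q, r, t} ∈ τ ✓.
  V = {[s=u], [t]}: π^{-1}(V) = {s, t, u} ∉ τ ✗.
  V = {[q=r], [s=u], [t]}: π^{-1}(V) = {q, r, s, t, u} ∈ τ ✓.
Open sets in the quotient: τ_Q = {{}, {[q=r]}, {[q=r], [s=u]}, {[q=r], [t]}, {[q=r], [s=u], [t]}} (5 elements).


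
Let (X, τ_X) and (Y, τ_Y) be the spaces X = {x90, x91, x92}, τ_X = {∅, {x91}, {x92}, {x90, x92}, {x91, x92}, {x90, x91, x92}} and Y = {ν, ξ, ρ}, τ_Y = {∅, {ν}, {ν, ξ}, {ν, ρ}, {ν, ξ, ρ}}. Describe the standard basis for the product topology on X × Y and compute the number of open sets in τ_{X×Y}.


Basis B = {∅ × ∅, {x91} × {ν}, {x92} × {ν}, {x90, x92} × {ν}, {x91} × {ν, ξ}, {x91} × {ν, ρ}, {x91, x92} × {ν}, {x92} × {ν, ξ}, {x92} × {ν, ρ}, {x90, x91, x92} × {ν}, {x91} × {ν, ξ, ρ}, {x92} × {ν, ξ, ρ}, {x90, x92} × {ν, ξ}, {x90, x92} × {ν, ρ}, {x91, x92} × {ν, ξ}, {x91, x92} × {ν, ρ}, {x90, x92} × {ν, ξ, ρ}, {x90, x91, x92} × {ν, ξ}, {x90, x91, x92} × {ν, ρ}, {x91, x92} × {ν, ξ, ρ}, {x90, x91, x92} × {ν, ξ, ρ}}; |τ_{X×Y}| = 70.

Enumerate products U × V with U ∈ τ_X, V ∈ τ_Y (deduplicated):
  ∅ × ∅ = {} (∅)
  {x91} × {ν} = {(x91,ν)}
  {x92} × {ν} = {(x92,ν)}
  {x90, x92} × {ν} = {(x90,ν), (x92,ν)}
  {x91} × {ν, ξ} = {(x91,ν), (x91,ξ)}
  {x91} × {ν, ρ} = {(x91,ν), (x91,ρ)}
  {x91, x92} × {ν} = {(x91,ν), (x92,ν)}
  {x92} × {ν, ξ} = {(x92,ν), (x92,ξ)}
  {x92} × {ν, ρ} = {(x92,ν), (x92,ρ)}
  {x90, x91, x92} × {ν} = {(x90,ν), (x91,ν), (x92,ν)}
  {x91} × {ν, ξ, ρ} = {(x91,ν), (x91,ξ), (x91,ρ)}
  {x92} × {ν, ξ, ρ} = {(x92,ν), (x92,ξ), (x92,ρ)}
  {x90, x92} × {ν, ξ} = {(x90,ν), (x90,ξ), (x92,ν), (x92,ξ)}
  {x90, x92} × {ν, ρ} = {(x90,ν), (x90,ρ), (x92,ν), (x92,ρ)}
  {x91, x92} × {ν, ξ} = {(x91,ν), (x91,ξ), (x92,ν), (x92,ξ)}
  {x91, x92} × {ν, ρ} = {(x91,ν), (x91,ρ), (x92,ν), (x92,ρ)}
  {x90, x92} × {ν, ξ, ρ} = {(x90,ν), (x90,ξ), (x90,ρ), (x92,ν), (x92,ξ), (x92,ρ)}
  {x90, x91, x92} × {ν, ξ} = {(x90,ν), (x90,ξ), (x91,ν), (x91,ξ), (x92,ν), (x92,ξ)}
  {x90, x91, x92} × {ν, ρ} = {(x90,ν), (x90,ρ), (x91,ν), (x91,ρ), (x92,ν), (x92,ρ)}
  {x91, x92} × {ν, ξ, ρ} = {(x91,ν), (x91,ξ), (x91,ρ), (x92,ν), (x92,ξ), (x92,ρ)}
  {x90, x91, x92} × {ν, ξ, ρ} = {(x90,ν), (x90,ξ), (x90,ρ), (x91,ν), (x91,ξ), (x91,ρ), (x92,ν), (x92,ξ), (x92,ρ)}
These 21 distinct sets form the basis B.
Close under arbitrary unions to get τ_{X×Y}; counting gives |τ_{X×Y}| = 70.


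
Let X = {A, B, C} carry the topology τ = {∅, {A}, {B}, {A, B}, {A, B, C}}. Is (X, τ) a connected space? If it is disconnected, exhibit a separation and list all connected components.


(X, τ) is connected.

Find clopen sets (U ∈ τ with X ∖ U ∈ τ):
  U = ∅, X ∖ U = {A, B, C} — both open, so U is clopen.
  U = {A, B, C}, X ∖ U = ∅ — both open, so U is clopen.
Only trivial clopens (∅ and X) exist, so (X, τ) is connected.
Compute connected components by grouping points that agree on all clopens:
  component: {A, B, C}


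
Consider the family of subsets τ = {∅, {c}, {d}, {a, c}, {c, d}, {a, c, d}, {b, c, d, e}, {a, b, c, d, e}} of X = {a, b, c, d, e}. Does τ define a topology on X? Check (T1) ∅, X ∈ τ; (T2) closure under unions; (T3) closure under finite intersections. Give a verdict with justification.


τ IS a topology on X.

Axiom (T1): ∅ ∈ τ? Yes; X ∈ τ? Yes.
Axiom (T2/T3): check pairwise unions and intersections of members of τ.
All pairwise intersections and unions checked — each lies in τ. Therefore τ satisfies (T1), (T2), (T3): it IS a topology on X.


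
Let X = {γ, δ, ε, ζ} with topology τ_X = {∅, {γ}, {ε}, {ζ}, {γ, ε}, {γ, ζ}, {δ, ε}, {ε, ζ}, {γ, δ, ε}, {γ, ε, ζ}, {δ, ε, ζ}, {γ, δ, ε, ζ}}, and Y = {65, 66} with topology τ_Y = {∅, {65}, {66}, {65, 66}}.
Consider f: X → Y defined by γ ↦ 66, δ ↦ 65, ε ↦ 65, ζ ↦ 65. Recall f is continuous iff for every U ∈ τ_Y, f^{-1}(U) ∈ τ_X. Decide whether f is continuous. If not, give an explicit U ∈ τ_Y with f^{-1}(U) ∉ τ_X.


f IS continuous.

Compute f^{-1}(U) for each U ∈ τ_Y:
  U = ∅: f^{-1}(U) = ∅ ∈ τ_X ✓.
  U = {65}: f^{-1}(U) = {δ, ε, ζ} ∈ τ_X ✓.
  U = {66}: f^{-1}(U) = {γ} ∈ τ_X ✓.
  U = {65, 66}: f^{-1}(U) = {γ, δ, ε, ζ} ∈ τ_X ✓.
Every preimage lies in τ_X, so f IS continuous.


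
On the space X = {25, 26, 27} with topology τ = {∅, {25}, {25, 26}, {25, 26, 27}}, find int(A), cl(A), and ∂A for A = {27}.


int(A) = ∅, cl(A) = {27}, ∂A = {27}.

Closed sets in (X, τ) are complements of opens:
  closed(X, τ) = {∅, {27}, {26, 27}, {25, 26, 27}}.
int(A) = ⋃ {U ∈ τ : U ⊆ A}. Opens contained in A: ∅.
Taking the union of these: int(A) = ∅.
cl(A) = ⋂ {C closed : A ⊆ C}. Closed sets containing A: {27}, {26, 27}, {25, 26, 27}.
Intersecting these: cl(A) = {27}.
∂A = cl(A) ∖ int(A) = {27} ∖ ∅ = {27}.


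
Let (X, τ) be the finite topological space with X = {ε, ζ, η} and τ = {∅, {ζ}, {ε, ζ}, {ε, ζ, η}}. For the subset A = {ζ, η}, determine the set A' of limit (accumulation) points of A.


A' = {ε, η}

For each x ∈ X, list the open sets U ∈ τ with x ∈ U, then check whether U ∩ (A ∖ {x}) ≠ ∅ for every such U.
  x = ε: opens ∋ x are {ε, ζ}, {ε, ζ, η}; each meets A ∖ {ε}, so x IS a limit point.
  x = ζ: open {ζ} ∋ x has {ζ} ∩ (A ∖ {ζ}) = ∅, so x is NOT a limit point.
  x = η: opens ∋ x are {ε, ζ, η}; each meets A ∖ {η}, so x IS a limit point.
Collecting: A' = {ε, η}.


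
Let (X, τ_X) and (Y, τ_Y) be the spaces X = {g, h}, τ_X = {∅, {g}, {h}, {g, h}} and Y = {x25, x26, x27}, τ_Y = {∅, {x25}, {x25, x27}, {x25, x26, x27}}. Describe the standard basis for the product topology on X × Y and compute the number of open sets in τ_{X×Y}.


Basis B = {∅ × ∅, {g} × {x25}, {h} × {x25}, {g} × {x25, x27}, {g, h} × {x25}, {h} × {x25, x27}, {g} × {x25, x26, x27}, {h} × {x25, x26, x27}, {g, h} × {x25, x27}, {g, h} × {x25, x26, x27}}; |τ_{X×Y}| = 16.

Enumerate products U × V with U ∈ τ_X, V ∈ τ_Y (deduplicated):
  ∅ × ∅ = {} (∅)
  {g} × {x25} = {(g,x25)}
  {h} × {x25} = {(h,x25)}
  {g} × {x25, x27} = {(g,x25), (g,x27)}
  {g, h} × {x25} = {(g,x25), (h,x25)}
  {h} × {x25, x27} = {(h,x25), (h,x27)}
  {g} × {x25, x26, x27} = {(g,x25), (g,x26), (g,x27)}
  {h} × {x25, x26, x27} = {(h,x25), (h,x26), (h,x27)}
  {g, h} × {x25, x27} = {(g,x25), (g,x27), (h,x25), (h,x27)}
  {g, h} × {x25, x26, x27} = {(g,x25), (g,x26), (g,x27), (h,x25), (h,x26), (h,x27)}
These 10 distinct sets form the basis B.
Close under arbitrary unions to get τ_{X×Y}; counting gives |τ_{X×Y}| = 16.


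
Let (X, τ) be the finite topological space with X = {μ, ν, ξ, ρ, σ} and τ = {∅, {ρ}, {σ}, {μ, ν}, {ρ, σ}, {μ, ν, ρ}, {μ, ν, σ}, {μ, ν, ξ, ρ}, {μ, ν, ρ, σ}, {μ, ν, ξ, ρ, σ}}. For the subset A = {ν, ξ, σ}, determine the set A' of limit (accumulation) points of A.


A' = {μ, ξ}

For each x ∈ X, list the open sets U ∈ τ with x ∈ U, then check whether U ∩ (A ∖ {x}) ≠ ∅ for every such U.
  x = μ: opens ∋ x are {μ, ν}, {μ, ν, ρ}, {μ, ν, σ}, {μ, ν, ξ, ρ}, {μ, ν, ρ, σ}, {μ, ν, ξ, ρ, σ}; each meets A ∖ {μ}, so x IS a limit point.
  x = ν: open {μ, ν} ∋ x has {μ, ν} ∩ (A ∖ {ν}) = ∅, so x is NOT a limit point.
  x = ξ: opens ∋ x are {μ, ν, ξ, ρ}, {μ, ν, ξ, ρ, σ}; each meets A ∖ {ξ}, so x IS a limit point.
  x = ρ: open {ρ} ∋ x has {ρ} ∩ (A ∖ {ρ}) = ∅, so x is NOT a limit point.
  x = σ: open {σ} ∋ x has {σ} ∩ (A ∖ {σ}) = ∅, so x is NOT a limit point.
Collecting: A' = {μ, ξ}.


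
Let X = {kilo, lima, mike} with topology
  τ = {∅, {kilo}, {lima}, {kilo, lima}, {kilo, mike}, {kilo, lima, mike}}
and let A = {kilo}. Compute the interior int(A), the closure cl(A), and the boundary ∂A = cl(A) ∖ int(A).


int(A) = {kilo}, cl(A) = {kilo, mike}, ∂A = {mike}.

Closed sets in (X, τ) are complements of opens:
  closed(X, τ) = {∅, {lima}, {mike}, {kilo, mike}, {lima, mike}, {kilo, lima, mike}}.
int(A) = ⋃ {U ∈ τ : U ⊆ A}. Opens contained in A: ∅, {kilo}.
Taking the union of these: int(A) = {kilo}.
cl(A) = ⋂ {C closed : A ⊆ C}. Closed sets containing A: {kilo, mike}, {kilo, lima, mike}.
Intersecting these: cl(A) = {kilo, mike}.
∂A = cl(A) ∖ int(A) = {kilo, mike} ∖ {kilo} = {mike}.


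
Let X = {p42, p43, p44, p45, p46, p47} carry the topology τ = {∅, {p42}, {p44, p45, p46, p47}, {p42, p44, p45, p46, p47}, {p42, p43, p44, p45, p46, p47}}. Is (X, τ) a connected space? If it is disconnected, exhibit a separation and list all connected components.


(X, τ) is connected.

Find clopen sets (U ∈ τ with X ∖ U ∈ τ):
  U = ∅, X ∖ U = {p42, p43, p44, p45, p46, p47} — both open, so U is clopen.
  U = {p42, p43, p44, p45, p46, p47}, X ∖ U = ∅ — both open, so U is clopen.
Only trivial clopens (∅ and X) exist, so (X, τ) is connected.
Compute connected components by grouping points that agree on all clopens:
  component: {p42, p43, p44, p45, p46, p47}


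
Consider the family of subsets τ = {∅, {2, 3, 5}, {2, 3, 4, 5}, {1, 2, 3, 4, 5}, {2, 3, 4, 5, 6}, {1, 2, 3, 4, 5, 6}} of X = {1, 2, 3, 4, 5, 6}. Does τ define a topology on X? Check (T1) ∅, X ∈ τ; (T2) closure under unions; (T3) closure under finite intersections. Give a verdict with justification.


τ IS a topology on X.

Axiom (T1): ∅ ∈ τ? Yes; X ∈ τ? Yes.
Axiom (T2/T3): check pairwise unions and intersections of members of τ.
All pairwise intersections and unions checked — each lies in τ. Therefore τ satisfies (T1), (T2), (T3): it IS a topology on X.


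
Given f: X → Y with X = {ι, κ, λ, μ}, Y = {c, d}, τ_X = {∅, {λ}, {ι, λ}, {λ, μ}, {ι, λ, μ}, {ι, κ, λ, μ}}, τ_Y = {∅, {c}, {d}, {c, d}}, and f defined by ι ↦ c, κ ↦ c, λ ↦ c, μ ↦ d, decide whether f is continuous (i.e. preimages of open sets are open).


f is NOT continuous.

Compute f^{-1}(U) for each U ∈ τ_Y:
  U = ∅: f^{-1}(U) = ∅ ∈ τ_X ✓.
  U = {c}: f^{-1}(U) = {ι, κ, λ} ∉ τ_X ✗.
  U = {d}: f^{-1}(U) = {μ} ∉ τ_X ✗.
  U = {c, d}: f^{-1}(U) = {ι, κ, λ, μ} ∈ τ_X ✓.
Found U = {c} with f^{-1}(U) = {ι, κ, λ} not in τ_X. Therefore f is NOT continuous.
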